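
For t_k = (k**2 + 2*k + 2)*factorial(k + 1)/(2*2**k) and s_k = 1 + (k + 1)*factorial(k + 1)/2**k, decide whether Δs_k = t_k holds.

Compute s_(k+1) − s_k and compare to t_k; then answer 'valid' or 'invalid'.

s_(k+1) = 2**(-k - 1)*(k + 2)*factorial(k + 2) + 1
s_(k+1) − s_k = (k**2 + 2*k + 2)*factorial(k + 1)/(2*2**k)
(s_(k+1) − s_k) − t_k = 0

Valid — Δs_k = t_k.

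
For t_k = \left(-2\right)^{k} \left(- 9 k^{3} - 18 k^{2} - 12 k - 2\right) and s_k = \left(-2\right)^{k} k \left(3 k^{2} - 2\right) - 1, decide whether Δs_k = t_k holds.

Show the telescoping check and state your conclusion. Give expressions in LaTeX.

Valid — Δs_k = t_k.

s_(k+1) = (-2)**(k + 1)*(k + 1)*(3*(k + 1)**2 - 2) - 1
s_(k+1) − s_k = (-2)**k*(-9*k**3 - 18*k**2 - 12*k - 2)
(s_(k+1) − s_k) − t_k = 0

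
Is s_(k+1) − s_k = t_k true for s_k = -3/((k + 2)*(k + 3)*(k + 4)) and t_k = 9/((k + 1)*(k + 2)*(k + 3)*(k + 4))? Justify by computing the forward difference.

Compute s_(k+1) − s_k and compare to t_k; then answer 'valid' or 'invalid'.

s_(k+1) = -3/((k + 3)*(k + 4)*(k + 5))
s_(k+1) − s_k = 9/((k + 2)*(k + 3)*(k + 4)*(k + 5))
(s_(k+1) − s_k) − t_k = -36/((k + 1)*(k + 2)*(k + 3)*(k + 4)*(k + 5))

Invalid: residual -36/(k**5 + 15*k**4 + 85*k**3 + 225*k**2 + 274*k + 120) ≠ 0.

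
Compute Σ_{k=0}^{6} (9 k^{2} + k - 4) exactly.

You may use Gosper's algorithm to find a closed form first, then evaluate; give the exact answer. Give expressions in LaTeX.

Σ = 812

The ratio is (k + 9*(k + 1)**2 - 3)/(9*k**2 + k - 4).
So A=1 and B=1, with C=k**2 + k/9 - 4/9.
Need (1)·f(k+1) − (1)·f(k) = k**2 + k/9 - 4/9.
Degrees (0,0,2) ⇒ d ≤ 3.
Match coefficients ⇒ f(k) = k*(3*k**2 - 4*k - 3)/9.
Then R = B(k−1)f/C = k*(3*k**2 - 4*k - 3)/(9*k**2 + k - 4), so s_k = R(k)·t_k = k*(3*k**2 - 4*k - 3).
Δs = 9*k**2 + k - 4, as required.
Σ_(k=0)^(6) t_k = s_(7) − s_(0) = 812 − (0) = 812.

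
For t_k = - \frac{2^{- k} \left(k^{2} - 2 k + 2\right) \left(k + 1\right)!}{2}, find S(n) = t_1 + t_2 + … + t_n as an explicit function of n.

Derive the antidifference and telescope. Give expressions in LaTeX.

S(n) = 2^{- n - 1} \left(- 2^{n + 2} - n^{3} n! - n^{2} n! + 4 n n! + 4 n!\right)

Compute t_(k+1)/t_k: get (k**3 + 2*k**2 + k + 2)/(2*(k**2 - 2*k + 2)).
Gosper form: A/B · C(k+1)/C(k) with A=k/2 + 1, B=1, C=k**2 - 2*k + 2.
Need (k/2 + 1)·f(k+1) − (1)·f(k) = k**2 - 2*k + 2.
From deg A=1, deg B=0, deg C=2: d=1.
Coefficient equations give f(k) = 2*(k - 3).
Certificate R = B(k−1)f/C = 2*(k - 3)/(k**2 - 2*k + 2) gives s_k = -(k - 3)*factorial(k + 1)/2**k.
s_(k+1) − s_k = -(k**2 - 2*k + 2)*factorial(k + 1)/(2*2**k) = t_k.
s_(n+1) = -2**(-n - 1)*(n - 2)*factorial(n + 2) and s_(1) = 2, so S(n) = 2**(-n - 1)*(-2**(n + 2) - n**3*factorial(n) - n**2*factorial(n) + 4*n*factorial(n) + 4*factorial(n)).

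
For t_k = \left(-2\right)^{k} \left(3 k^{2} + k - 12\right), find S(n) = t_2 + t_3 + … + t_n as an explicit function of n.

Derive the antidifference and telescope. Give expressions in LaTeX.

r(k) = 2*(-3*k**2 - 7*k + 8)/(3*k**2 + k - 12) after simplifying.
A = -2, B = 1, C = k**2 + k/3 - 4.
Set up (-2)·f(k+1) − (1)·f(k) − (k**2 + k/3 - 4) = 0.
Bound: deg f ≤ 2.
Match coefficients ⇒ f(k) = -(k**2 - k - 4)/3.
Get s_k = R·t_k = (-2)**k*(-k**2 + k + 4) with R(k) = B(k−1)f(k)/C(k) = -(k**2 - k - 4)/(3*k**2 + k - 12).
Check: Δs_k = (-2)**k*(3*k**2 + k - 12). ✓
Σ_(k=2)^n t_k = s_(n+1) − s_(2) = ((-2)**(n + 1)*(-n**2 - n + 4)) − (8), i.e. 2*(-2)**n*n**2 + 2*(-2)**n*n - 8*(-2)**n - 8.

S(n) = 2 \left(-2\right)^{n} n^{2} + 2 \left(-2\right)^{n} n - 8 \left(-2\right)^{n} - 8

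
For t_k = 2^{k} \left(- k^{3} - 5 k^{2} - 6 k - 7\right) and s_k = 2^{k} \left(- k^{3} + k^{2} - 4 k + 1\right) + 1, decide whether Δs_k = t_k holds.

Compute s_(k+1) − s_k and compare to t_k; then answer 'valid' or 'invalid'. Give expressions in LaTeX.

valid; difference matches t_k

s_(k+1) = 2**(k + 1)*(-4*k - (k + 1)**3 + (k + 1)**2 - 3) + 1
s_(k+1) − s_k = 2**k*(-k**3 - 5*k**2 - 6*k - 7)
(s_(k+1) − s_k) − t_k = 0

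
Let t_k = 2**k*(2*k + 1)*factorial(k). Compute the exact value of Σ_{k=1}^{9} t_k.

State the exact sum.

Σ = 3715891198

r(k) = 2*(k + 1)*(2*k + 3)/(2*k + 1) after simplifying.
So A=2*k + 2 and B=1, with C=k + 1/2.
Set up (2*k + 2)·f(k+1) − (1)·f(k) − (k + 1/2) = 0.
d = 0 from the (1,0,1) case.
A polynomial solution: f(k) = 1/2.
R(k) = B(k−1)·f(k)/C(k) = 1/(2*k + 1); s_k = R·t_k = 2**k*factorial(k).
Δs = 2**k*(2*k + 1)*factorial(k), as required.
Telescoping: Σ = s_(10) − s_(1) = 3715891200 − (2) = 3715891198.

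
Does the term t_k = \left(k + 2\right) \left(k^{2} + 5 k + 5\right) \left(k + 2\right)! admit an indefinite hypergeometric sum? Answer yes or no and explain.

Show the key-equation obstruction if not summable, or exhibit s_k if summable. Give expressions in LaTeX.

Ratio r(k) = (k + 3)**2*(5*k + (k + 1)**2 + 10)/((k + 2)*(k**2 + 5*k + 5)).
Factor: A=k + 3; B=1; C=k**3 + 7*k**2 + 15*k + 10.
f must satisfy (k + 3)·f(k+1) − (1)·f(k) = k**3 + 7*k**2 + 15*k + 10.
d = 2 from the (1,0,3) case.
Solving with deg f ≤ 2: f(k) = k**2 + 3*k - 1.
Get s_k = R·t_k = (k**2 + 3*k - 1)*factorial(k + 2) with R(k) = B(k−1)f(k)/C(k) = (k**2 + 3*k - 1)/((k + 2)*(k**2 + 5*k + 5)).
Verify: (k + 2)*(k**2 + 5*k + 5)*factorial(k + 2) matches t_k.

Yes. s_k = \left(k^{2} + 3 k - 1\right) \left(k + 2\right)!.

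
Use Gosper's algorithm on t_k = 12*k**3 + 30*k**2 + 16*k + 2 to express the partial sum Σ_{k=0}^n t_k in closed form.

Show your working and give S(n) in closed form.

S(n) = 3*n**4 + 16*n**3 + 26*n**2 + 15*n + 2

Step 1: r(k) = (6*k**3 + 33*k**2 + 56*k + 30)/(6*k**3 + 15*k**2 + 8*k + 1).
Factor: A=1; B=1; C=k**3 + 5*k**2/2 + 4*k/3 + 1/6.
Need (1)·f(k+1) − (1)·f(k) = k**3 + 5*k**2/2 + 4*k/3 + 1/6.
Bound: deg f ≤ 4.
A polynomial solution: f(k) = k*(3*k**3 + 4*k**2 - 4*k - 1)/12.
So s_k = (B(k−1)f/C)·t_k = (k*(3*k**3 + 4*k**2 - 4*k - 1)/(2*(2*k + 1)*(3*k**2 + 6*k + 1)))·t_k = k*(3*k**3 + 4*k**2 - 4*k - 1).
Check: Δs_k = 12*k**3 + 30*k**2 + 16*k + 2. ✓
Σ_(k=0)^n t_k = s_(n+1) − s_(0) = (3*n**4 + 16*n**3 + 26*n**2 + 15*n + 2) − (0), i.e. 3*n**4 + 16*n**3 + 26*n**2 + 15*n + 2.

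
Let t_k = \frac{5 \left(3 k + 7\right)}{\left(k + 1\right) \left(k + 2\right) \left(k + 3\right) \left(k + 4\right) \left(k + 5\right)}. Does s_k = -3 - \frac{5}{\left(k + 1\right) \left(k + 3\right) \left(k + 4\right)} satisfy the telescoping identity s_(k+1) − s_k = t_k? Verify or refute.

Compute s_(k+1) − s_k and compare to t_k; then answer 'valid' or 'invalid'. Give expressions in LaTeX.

Valid: the claim telescopes to t_k.

s_(k+1) = -3 - 5/((k + 2)*(k + 4)*(k + 5))
s_(k+1) − s_k = 5*(3*k + 7)/(k**5 + 15*k**4 + 85*k**3 + 225*k**2 + 274*k + 120)
(s_(k+1) − s_k) − t_k = 0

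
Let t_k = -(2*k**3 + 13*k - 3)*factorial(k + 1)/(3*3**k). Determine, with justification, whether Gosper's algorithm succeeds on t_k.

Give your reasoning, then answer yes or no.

Yes. s_k = -(2*k**2 - 2*k + 3)*factorial(k + 1)/3**k.

Ratio r(k) = (k + 2)*(13*k + 2*(k + 1)**3 + 10)/(3*(2*k**3 + 13*k - 3)).
Normal form (A,B,C) = (k/3 + 2/3, 1, k**3 + 13*k/2 - 3/2).
Set up (k/3 + 2/3)·f(k+1) − (1)·f(k) − (k**3 + 13*k/2 - 3/2) = 0.
Degrees (1,0,3) ⇒ d ≤ 2.
Solving with deg f ≤ 2: f(k) = 3*(2*k**2 - 2*k + 3)/2.
Then R = B(k−1)f/C = 3*(2*k**2 - 2*k + 3)/(2*k**3 + 13*k - 3), so s_k = R(k)·t_k = -(2*k**2 - 2*k + 3)*factorial(k + 1)/3**k.
Check: Δs_k = -(2*k**3 + 13*k - 3)*factorial(k + 1)/(3*3**k). ✓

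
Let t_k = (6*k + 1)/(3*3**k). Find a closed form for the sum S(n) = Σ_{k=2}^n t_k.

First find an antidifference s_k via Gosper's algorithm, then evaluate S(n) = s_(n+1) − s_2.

Step 1: r(k) = (6*k + 7)/(3*(6*k + 1)).
So A=1/3 and B=1, with C=k + 1/6.
Key eq: (1/3)·f(k+1) = (1)·f(k) + (k + 1/6).
Degrees (0,0,1) ⇒ d ≤ 1.
Solve for f: f(k) = -(3*k + 2)/2 (degree 1 ≤ 1).
R(k) = B(k−1)·f(k)/C(k) = -3*(3*k + 2)/(6*k + 1); s_k = R·t_k = (-3*k - 2)/3**k.
Check: Δs_k = (6*k + 1)/(3*3**k). ✓
Telescope: S(n) = s_(n+1) − s_(2) = 3**(-n - 1)*(-3*n - 5) − (-8/9) = 3**(-n - 2)*(8*3**n - 9*n - 15).

S(n) = 3**(-n - 2)*(8*3**n - 9*n - 15)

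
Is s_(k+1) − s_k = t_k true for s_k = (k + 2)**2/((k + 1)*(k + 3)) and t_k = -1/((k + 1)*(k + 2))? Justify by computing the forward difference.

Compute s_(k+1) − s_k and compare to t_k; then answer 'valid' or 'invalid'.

Invalid: residual (k**2 + 5*k + 7)/(k**4 + 10*k**3 + 35*k**2 + 50*k + 24) ≠ 0.

s_(k+1) = (k + 3)**2/((k + 2)*(k + 4))
s_(k+1) − s_k = (-2*k - 5)/(k**4 + 10*k**3 + 35*k**2 + 50*k + 24)
(s_(k+1) − s_k) − t_k = (k**2 + 5*k + 7)/(k**4 + 10*k**3 + 35*k**2 + 50*k + 24)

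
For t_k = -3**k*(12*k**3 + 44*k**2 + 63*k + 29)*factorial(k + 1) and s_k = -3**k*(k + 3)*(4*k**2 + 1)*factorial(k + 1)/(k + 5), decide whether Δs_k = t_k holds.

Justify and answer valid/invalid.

Invalid: residual 2*3**k*(12*k**4 + 104*k**3 + 279*k**2 + 344*k + 144)*factorial(k + 1)/((k + 5)*(k + 6)) ≠ 0.

s_(k+1) = -3**(k + 1)*(k + 4)*(4*k**2 + 8*k + 5)*factorial(k + 2)/(k + 6)
s_(k+1) − s_k = -3**k*(12*k**5 + 152*k**4 + 699*k**3 + 1484*k**2 + 1521*k + 582)*factorial(k + 1)/((k + 5)*(k + 6))
(s_(k+1) − s_k) − t_k = 2*3**k*(12*k**4 + 104*k**3 + 279*k**2 + 344*k + 144)*factorial(k + 1)/((k + 5)*(k + 6))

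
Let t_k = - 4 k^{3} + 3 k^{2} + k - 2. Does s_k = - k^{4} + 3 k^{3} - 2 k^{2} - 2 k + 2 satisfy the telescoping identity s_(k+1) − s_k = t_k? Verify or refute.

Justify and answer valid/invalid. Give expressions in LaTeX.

s_(k+1) = k*(-k**3 - k**2 + k - 1)
s_(k+1) − s_k = -4*k**3 + 3*k**2 + k - 2
(s_(k+1) − s_k) − t_k = 0

valid; difference matches t_k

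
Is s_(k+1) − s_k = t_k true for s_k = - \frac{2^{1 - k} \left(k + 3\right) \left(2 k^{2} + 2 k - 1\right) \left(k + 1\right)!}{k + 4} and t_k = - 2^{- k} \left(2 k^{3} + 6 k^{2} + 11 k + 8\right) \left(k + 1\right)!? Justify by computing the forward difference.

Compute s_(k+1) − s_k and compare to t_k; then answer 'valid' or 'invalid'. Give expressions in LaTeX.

s_(k+1) = -(k + 4)*(2*k**2 + 6*k + 3)*factorial(k + 2)/(2**k*(k + 5))
s_(k+1) − s_k = -(2*k**5 + 22*k**4 + 91*k**3 + 196*k**2 + 244*k + 126)*factorial(k + 1)/(2**k*(k + 4)*(k + 5))
(s_(k+1) − s_k) − t_k = (2*k**4 + 14*k**3 + 31*k**2 + 48*k + 34)*factorial(k + 1)/(2**k*(k + 4)*(k + 5))

Invalid: residual \frac{2^{- k} \left(2 k^{4} + 14 k^{3} + 31 k^{2} + 48 k + 34\right) \left(k + 1\right)!}{\left(k + 4\right) \left(k + 5\right)} ≠ 0.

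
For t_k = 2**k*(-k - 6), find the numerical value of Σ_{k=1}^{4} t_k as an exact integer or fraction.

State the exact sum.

r(k) = 2*(k + 7)/(k + 6) after simplifying.
So A=2 and B=1, with C=k + 6.
Set up (2)·f(k+1) − (1)·f(k) − (k + 6) = 0.
Bound: deg f ≤ 1.
Solve for f: f(k) = k + 4 (degree 1 ≤ 1).
Then R = B(k−1)f/C = (k + 4)/(k + 6), so s_k = R(k)·t_k = 2**k*(-k - 4).
s_(k+1) − s_k = 2**k*(-k - 6) = t_k.
Evaluate s at k=5 and k=1: -288 and -10; difference -278.

Σ = -278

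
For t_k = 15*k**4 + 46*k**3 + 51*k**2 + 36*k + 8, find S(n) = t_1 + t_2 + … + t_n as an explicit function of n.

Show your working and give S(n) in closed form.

t_(k+1)/t_k = (15*k**4 + 106*k**3 + 279*k**2 + 336*k + 156)/(15*k**4 + 46*k**3 + 51*k**2 + 36*k + 8).
Take A(k)=1, B(k)=1, C(k)=k**4 + 46*k**3/15 + 17*k**2/5 + 12*k/5 + 8/15.
Solve (1)·f(k+1) − (1)·f(k) = k**4 + 46*k**3/15 + 17*k**2/5 + 12*k/5 + 8/15.
From deg A=0, deg B=0, deg C=4: d=5.
Coefficient equations give f(k) = k*(3*k**4 + 4*k**3 - k**2 + 4*k - 2)/15.
So s_k = (B(k−1)f/C)·t_k = (k*(3*k**4 + 4*k**3 - k**2 + 4*k - 2)/(15*k**4 + 46*k**3 + 51*k**2 + 36*k + 8))·t_k = k*(3*k**4 + 4*k**3 - k**2 + 4*k - 2).
Check: Δs_k = 15*k**4 + 46*k**3 + 51*k**2 + 36*k + 8. ✓
Σ_(k=1)^n t_k = s_(n+1) − s_(1) = (3*n**5 + 19*n**4 + 45*n**3 + 55*n**2 + 34*n + 8) − (8), i.e. n*(3*n**4 + 19*n**3 + 45*n**2 + 55*n + 34).

S(n) = n*(3*n**4 + 19*n**3 + 45*n**2 + 55*n + 34)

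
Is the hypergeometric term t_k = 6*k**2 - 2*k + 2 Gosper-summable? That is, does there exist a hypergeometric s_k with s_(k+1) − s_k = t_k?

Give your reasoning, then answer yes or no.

Ratio r(k) = (-k + 3*(k + 1)**2)/(3*k**2 - k + 1).
A = 1, B = 1, C = k**2 - k/3 + 1/3.
Set up (1)·f(k+1) − (1)·f(k) − (k**2 - k/3 + 1/3) = 0.
From deg A=0, deg B=0, deg C=2: d=3.
Coefficient equations give f(k) = k*(k**2 - 2*k + 2)/3.
So s_k = (B(k−1)f/C)·t_k = (k*(k**2 - 2*k + 2)/(3*k**2 - k + 1))·t_k = 2*k*(k**2 - 2*k + 2).
Verify: 6*k**2 - 2*k + 2 matches t_k.

Yes. s_k = 2*k*(k**2 - 2*k + 2).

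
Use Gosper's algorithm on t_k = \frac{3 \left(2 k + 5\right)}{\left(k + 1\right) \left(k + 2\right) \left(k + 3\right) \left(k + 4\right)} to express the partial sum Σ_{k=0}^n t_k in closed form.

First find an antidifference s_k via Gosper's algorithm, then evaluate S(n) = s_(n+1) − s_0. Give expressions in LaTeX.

t_(k+1)/t_k = (k + 1)*(2*k + 7)/((k + 5)*(2*k + 5)).
Gosper form: A/B · C(k+1)/C(k) with A=k + 1, B=k + 5, C=k + 5/2.
Set up (k + 1)·f(k+1) − (k + 4)·f(k) − (k + 5/2) = 0.
Bound: deg f ≤ 3.
Solve for f: f(k) = k*(k + 2)*(k + 4)/6 (degree 3 ≤ 3).
Then R = B(k−1)f/C = k*(k + 2)*(k + 4)**2/(3*(2*k + 5)), so s_k = R(k)·t_k = k*(k + 4)/(k**2 + 4*k + 3).
Check: Δs_k = 3*(2*k + 5)/(k**4 + 10*k**3 + 35*k**2 + 50*k + 24). ✓
Telescope: S(n) = s_(n+1) − s_(0) = (n**2 + 6*n + 5)/(n**2 + 6*n + 8) − (0) = (n**2 + 6*n + 5)/(n**2 + 6*n + 8).

S(n) = \frac{n^{2} + 6 n + 5}{n^{2} + 6 n + 8}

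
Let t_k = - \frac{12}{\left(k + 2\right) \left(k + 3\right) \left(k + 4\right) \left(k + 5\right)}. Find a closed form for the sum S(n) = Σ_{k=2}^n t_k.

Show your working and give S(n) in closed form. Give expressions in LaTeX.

Ratio r(k) = (k + 2)/(k + 6).
Gosper form: A/B · C(k+1)/C(k) with A=k + 2, B=k + 6, C=1.
Set up (k + 2)·f(k+1) − (k + 5)·f(k) − (1) = 0.
Degrees (1,1,0) ⇒ d ≤ 3.
Coefficient equations give f(k) = k*(k**2 + 9*k + 26)/72.
Then R = B(k−1)f/C = k*(k + 5)*(k**2 + 9*k + 26)/72, so s_k = R(k)·t_k = k*(-k**2 - 9*k - 26)/(6*(k + 2)*(k + 3)*(k + 4)).
s_(k+1) − s_k = -12/(k**4 + 14*k**3 + 71*k**2 + 154*k + 120) = t_k.
Σ_(k=2)^n t_k = s_(n+1) − s_(2) = ((-n**3 - 12*n**2 - 47*n - 36)/(6*(n**3 + 12*n**2 + 47*n + 60))) − (-2/15), i.e. (-n**3 - 12*n**2 - 47*n + 60)/(30*(n**3 + 12*n**2 + 47*n + 60)).

S(n) = \frac{- n^{3} - 12 n^{2} - 47 n + 60}{30 \left(n^{3} + 12 n^{2} + 47 n + 60\right)}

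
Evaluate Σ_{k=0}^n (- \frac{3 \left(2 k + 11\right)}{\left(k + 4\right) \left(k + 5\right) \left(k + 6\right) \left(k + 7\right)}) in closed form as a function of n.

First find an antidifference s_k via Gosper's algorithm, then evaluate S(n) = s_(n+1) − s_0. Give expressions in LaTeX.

S(n) = \frac{- n^{2} - 12 n - 11}{8 \left(n^{2} + 12 n + 35\right)}

Compute t_(k+1)/t_k: get (k + 4)*(2*k + 13)/((k + 8)*(2*k + 11)).
Factor: A=k + 4; B=k + 8; C=k + 11/2.
Need (k + 4)·f(k+1) − (k + 7)·f(k) = k + 11/2.
Bound: deg f ≤ 3.
Match coefficients ⇒ f(k) = k*(k + 5)*(k + 10)/48.
Then R = B(k−1)f/C = k*(k + 5)*(k + 7)*(k + 10)/(24*(2*k + 11)), so s_k = R(k)·t_k = k*(-k - 10)/(8*(k**2 + 10*k + 24)).
Verify: 3*(-2*k - 11)/(k**4 + 22*k**3 + 179*k**2 + 638*k + 840) matches t_k.
Σ_(k=0)^n t_k = s_(n+1) − s_(0) = ((-n**2 - 12*n - 11)/(8*(n**2 + 12*n + 35))) − (0), i.e. (-n**2 - 12*n - 11)/(8*(n**2 + 12*n + 35)).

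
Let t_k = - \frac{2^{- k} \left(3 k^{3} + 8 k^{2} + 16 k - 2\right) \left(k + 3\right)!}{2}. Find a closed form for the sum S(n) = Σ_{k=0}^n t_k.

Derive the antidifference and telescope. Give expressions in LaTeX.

S(n) = 6 - \frac{3 \cdot 2^{- n} n^{2} \left(n + 4\right)!}{2} - 2^{- n} n \left(n + 4\right)!

t_(k+1)/t_k = (3*k**4 + 29*k**3 + 109*k**2 + 189*k + 100)/(2*(3*k**3 + 8*k**2 + 16*k - 2)).
Normal form (A,B,C) = (k/2 + 2, 1, k**3 + 8*k**2/3 + 16*k/3 - 2/3).
Need (k/2 + 2)·f(k+1) − (1)·f(k) = k**3 + 8*k**2/3 + 16*k/3 - 2/3.
Degrees (1,0,3) ⇒ d ≤ 2.
Solving with deg f ≤ 2: f(k) = 2*(k - 1)*(3*k - 1)/3.
R(k) = B(k−1)·f(k)/C(k) = 2*(k - 1)*(3*k - 1)/(3*k**3 + 8*k**2 + 16*k - 2); s_k = R·t_k = -(k - 1)*(3*k - 1)*factorial(k + 3)/2**k.
Verify: -(3*k**3 + 8*k**2 + 16*k - 2)*factorial(k + 3)/(2*2**k) matches t_k.
Σ_(k=0)^n t_k = s_(n+1) − s_(0) = (-2**(-n - 1)*n*(3*n + 2)*factorial(n + 4)) − (-6), i.e. 6 - 3*n**2*factorial(n + 4)/(2*2**n) - n*factorial(n + 4)/2**n.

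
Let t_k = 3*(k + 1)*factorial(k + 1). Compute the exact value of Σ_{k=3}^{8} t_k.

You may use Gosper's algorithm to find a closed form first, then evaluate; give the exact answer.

Σ = 10886328

Compute t_(k+1)/t_k: get (k + 2)**2/(k + 1).
A = k + 2, B = 1, C = k + 1.
f must satisfy (k + 2)·f(k+1) − (1)·f(k) = k + 1.
From deg A=1, deg B=0, deg C=1: d=0.
A polynomial solution: f(k) = 1.
Then R = B(k−1)f/C = 1/(k + 1), so s_k = R(k)·t_k = 3*factorial(k + 1).
Δs = 3*(k + 1)*factorial(k + 1), as required.
Σ_(k=3)^(8) t_k = s_(9) − s_(3) = 10886400 − (72) = 10886328.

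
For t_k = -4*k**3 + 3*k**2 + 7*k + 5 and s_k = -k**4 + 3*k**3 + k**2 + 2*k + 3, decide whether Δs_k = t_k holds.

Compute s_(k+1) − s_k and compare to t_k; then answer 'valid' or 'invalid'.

s_(k+1) = -k**4 - k**3 + 4*k**2 + 9*k + 8
s_(k+1) − s_k = -4*k**3 + 3*k**2 + 7*k + 5
(s_(k+1) − s_k) − t_k = 0

Valid — Δs_k = t_k.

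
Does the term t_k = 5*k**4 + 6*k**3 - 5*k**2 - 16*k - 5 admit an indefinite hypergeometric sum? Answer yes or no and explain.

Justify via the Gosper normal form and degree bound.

Yes. s_k = k*(k**4 - k**3 - 3*k**2 - 4*k + 2).

t_(k+1)/t_k = (5*k**4 + 26*k**3 + 43*k**2 + 12*k - 15)/(5*k**4 + 6*k**3 - 5*k**2 - 16*k - 5).
So A=1 and B=1, with C=k**4 + 6*k**3/5 - k**2 - 16*k/5 - 1.
Need (1)·f(k+1) − (1)·f(k) = k**4 + 6*k**3/5 - k**2 - 16*k/5 - 1.
d = 5 from the (0,0,4) case.
A polynomial solution: f(k) = k*(k**2 - 3*k + 1)*(k**2 + 2*k + 2)/5.
R(k) = B(k−1)·f(k)/C(k) = k*(k**2 - 3*k + 1)*(k**2 + 2*k + 2)/(5*k**4 + 6*k**3 - 5*k**2 - 16*k - 5); s_k = R·t_k = k*(k**4 - k**3 - 3*k**2 - 4*k + 2).
Check: Δs_k = 5*k**4 + 6*k**3 - 5*k**2 - 16*k - 5. ✓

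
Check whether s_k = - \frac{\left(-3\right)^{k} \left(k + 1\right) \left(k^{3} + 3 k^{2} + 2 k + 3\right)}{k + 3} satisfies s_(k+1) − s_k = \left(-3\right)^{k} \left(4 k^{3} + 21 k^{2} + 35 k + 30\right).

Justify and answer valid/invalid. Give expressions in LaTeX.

Invalid: residual \frac{\left(-3\right)^{k} \left(- 8 k^{4} - 68 k^{3} - 202 k^{2} - 274 k - 186\right)}{k^{2} + 7 k + 12} ≠ 0.

s_(k+1) = 3*(-3)**k*(k**4 + 8*k**3 + 23*k**2 + 31*k + 18)/(k + 4)
s_(k+1) − s_k = (-3)**k*(4*k**5 + 41*k**4 + 162*k**3 + 325*k**2 + 356*k + 174)/(k**2 + 7*k + 12)
(s_(k+1) − s_k) − t_k = (-3)**k*(-8*k**4 - 68*k**3 - 202*k**2 - 274*k - 186)/(k**2 + 7*k + 12)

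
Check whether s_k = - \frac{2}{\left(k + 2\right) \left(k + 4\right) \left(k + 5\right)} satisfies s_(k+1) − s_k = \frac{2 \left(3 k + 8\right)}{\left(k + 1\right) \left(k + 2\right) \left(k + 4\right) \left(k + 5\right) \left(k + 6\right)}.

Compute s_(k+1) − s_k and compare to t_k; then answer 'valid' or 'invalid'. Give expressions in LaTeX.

Invalid: residual \frac{4 \left(- 2 k - 7\right)}{k^{6} + 21 k^{5} + 175 k^{4} + 735 k^{3} + 1624 k^{2} + 1764 k + 720} ≠ 0.

s_(k+1) = -2/((k + 3)*(k + 5)*(k + 6))
s_(k+1) − s_k = 2*(3*k + 10)/(k**5 + 20*k**4 + 155*k**3 + 580*k**2 + 1044*k + 720)
(s_(k+1) − s_k) − t_k = 4*(-2*k - 7)/(k**6 + 21*k**5 + 175*k**4 + 735*k**3 + 1624*k**2 + 1764*k + 720)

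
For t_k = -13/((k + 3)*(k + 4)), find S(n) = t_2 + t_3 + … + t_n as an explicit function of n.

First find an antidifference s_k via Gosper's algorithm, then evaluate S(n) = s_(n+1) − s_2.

r(k) = (k + 3)/(k + 5) after simplifying.
A = k + 3, B = k + 5, C = 1.
f must satisfy (k + 3)·f(k+1) − (k + 4)·f(k) = 1.
d = 1 from the (1,1,0) case.
Coefficient equations give f(k) = k/3.
Certificate R = B(k−1)f/C = k*(k + 4)/3 gives s_k = -13*k/(3*k + 9).
s_(k+1) − s_k = -13/(k**2 + 7*k + 12) = t_k.
Σ_(k=2)^n t_k = s_(n+1) − s_(2) = (13*(-n - 1)/(3*(n + 4))) − (-26/15), i.e. 13*(1 - n)/(5*(n + 4)).

S(n) = 13*(1 - n)/(5*(n + 4))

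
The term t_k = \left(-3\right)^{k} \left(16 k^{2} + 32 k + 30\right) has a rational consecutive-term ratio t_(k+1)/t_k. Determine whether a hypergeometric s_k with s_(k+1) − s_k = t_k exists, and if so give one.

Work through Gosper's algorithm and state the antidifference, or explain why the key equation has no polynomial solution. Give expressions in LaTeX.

Step 1: r(k) = 3*(-8*k**2 - 32*k - 39)/(8*k**2 + 16*k + 15).
Gosper form: A/B · C(k+1)/C(k) with A=-3, B=1, C=k**2 + 2*k + 15/8.
Need (-3)·f(k+1) − (1)·f(k) = k**2 + 2*k + 15/8.
Bound: deg f ≤ 2.
Coefficient equations give f(k) = -(4*k**2 + 2*k + 3)/16.
R(k) = B(k−1)·f(k)/C(k) = -(4*k**2 + 2*k + 3)/(2*(8*k**2 + 16*k + 15)); s_k = R·t_k = (-3)**k*(-4*k**2 - 2*k - 3).
Verify: (-3)**k*(16*k**2 + 32*k + 30) matches t_k.

s_k = \left(-3\right)^{k} \left(- 4 k^{2} - 2 k - 3\right)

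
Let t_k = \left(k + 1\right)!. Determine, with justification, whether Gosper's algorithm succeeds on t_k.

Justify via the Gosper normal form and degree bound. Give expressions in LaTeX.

No; the degree bound rules out any f.

r(k) = k + 2 after simplifying.
A = k + 2, B = 1, C = 1.
Solve (k + 2)·f(k+1) − (1)·f(k) = 1.
Bound: deg f ≤ -1.
d = -1 < 0 ⇒ no nonzero polynomial f; not summable.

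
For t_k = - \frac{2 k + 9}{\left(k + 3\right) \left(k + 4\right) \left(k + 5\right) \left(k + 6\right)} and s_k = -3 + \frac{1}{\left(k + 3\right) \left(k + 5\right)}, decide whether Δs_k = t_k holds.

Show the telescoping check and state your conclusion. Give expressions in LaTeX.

valid; difference matches t_k

s_(k+1) = -3 + 1/((k + 4)*(k + 6))
s_(k+1) − s_k = (-2*k - 9)/(k**4 + 18*k**3 + 119*k**2 + 342*k + 360)
(s_(k+1) − s_k) − t_k = 0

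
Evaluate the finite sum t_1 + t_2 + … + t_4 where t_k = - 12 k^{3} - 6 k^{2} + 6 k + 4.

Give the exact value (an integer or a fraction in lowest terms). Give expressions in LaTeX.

Σ = -1304

The ratio is (6*k**3 + 21*k**2 + 21*k + 4)/(6*k**3 + 3*k**2 - 3*k - 2).
A = 1, B = 1, C = k**3 + k**2/2 - k/2 - 1/3.
Need (1)·f(k+1) − (1)·f(k) = k**3 + k**2/2 - k/2 - 1/3.
From deg A=0, deg B=0, deg C=3: d=4.
Solving with deg f ≤ 4: f(k) = k**2*(3*k**2 - 4*k - 3)/12.
So s_k = (B(k−1)f/C)·t_k = (k**2*(3*k**2 - 4*k - 3)/(2*(6*k**3 + 3*k**2 - 3*k - 2)))·t_k = k**2*(-3*k**2 + 4*k + 3).
Δs = -12*k**3 - 6*k**2 + 6*k + 4, as required.
Evaluate s at k=5 and k=1: -1300 and 4; difference -1304.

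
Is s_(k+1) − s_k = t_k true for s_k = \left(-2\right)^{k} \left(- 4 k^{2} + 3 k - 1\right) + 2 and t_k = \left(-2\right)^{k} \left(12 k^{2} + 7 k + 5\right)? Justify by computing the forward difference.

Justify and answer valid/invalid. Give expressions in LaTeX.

Valid: the claim telescopes to t_k.

s_(k+1) = -2*(-2)**k*(3*k - 4*(k + 1)**2 + 2) + 2
s_(k+1) − s_k = (-2)**k*(12*k**2 + 7*k + 5)
(s_(k+1) − s_k) − t_k = 0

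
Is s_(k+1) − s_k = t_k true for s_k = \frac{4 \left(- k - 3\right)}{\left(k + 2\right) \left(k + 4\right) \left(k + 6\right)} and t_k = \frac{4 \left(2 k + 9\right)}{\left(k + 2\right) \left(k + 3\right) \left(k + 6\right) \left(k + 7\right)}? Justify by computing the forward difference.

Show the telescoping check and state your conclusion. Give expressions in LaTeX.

s_(k+1) = 4*(-k - 4)/((k + 3)*(k + 5)*(k + 7))
s_(k+1) − s_k = 4*(2*k**3 + 24*k**2 + 94*k + 123)/(k**6 + 27*k**5 + 295*k**4 + 1665*k**3 + 5104*k**2 + 8028*k + 5040)
(s_(k+1) − s_k) − t_k = 12*(-k**2 - 9*k - 19)/(k**6 + 27*k**5 + 295*k**4 + 1665*k**3 + 5104*k**2 + 8028*k + 5040)

Invalid: residual \frac{12 \left(- k^{2} - 9 k - 19\right)}{k^{6} + 27 k^{5} + 295 k^{4} + 1665 k^{3} + 5104 k^{2} + 8028 k + 5040} ≠ 0.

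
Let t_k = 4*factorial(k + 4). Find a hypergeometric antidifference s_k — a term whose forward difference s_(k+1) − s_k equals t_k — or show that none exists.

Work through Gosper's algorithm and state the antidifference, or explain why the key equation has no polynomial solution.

not Gosper-summable; s_k does not exist

r(k) = k + 5 after simplifying.
Take A(k)=k + 5, B(k)=1, C(k)=1.
Set up (k + 5)·f(k+1) − (1)·f(k) − (1) = 0.
Bound: deg f ≤ -1.
d = -1 < 0 ⇒ no nonzero polynomial f; not summable.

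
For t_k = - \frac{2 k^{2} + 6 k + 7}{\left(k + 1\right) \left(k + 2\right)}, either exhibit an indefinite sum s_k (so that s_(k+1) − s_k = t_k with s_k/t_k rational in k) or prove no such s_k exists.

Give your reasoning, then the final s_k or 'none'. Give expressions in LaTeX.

s_k = \frac{k \left(- 2 k - 5\right)}{k + 1}

t_(k+1)/t_k = (k + 1)*(6*k + 2*(k + 1)**2 + 13)/((k + 3)*(2*k**2 + 6*k + 7)).
Gosper form: A/B · C(k+1)/C(k) with A=k + 1, B=k + 3, C=k**2 + 3*k + 7/2.
f must satisfy (k + 1)·f(k+1) − (k + 2)·f(k) = k**2 + 3*k + 7/2.
deg f ≤ 2 (via 1,1,2).
Coefficient equations give f(k) = k*(2*k + 5)/2.
Then R = B(k−1)f/C = k*(k + 2)*(2*k + 5)/(2*k**2 + 6*k + 7), so s_k = R(k)·t_k = k*(-2*k - 5)/(k + 1).
Verify: (-2*k**2 - 6*k - 7)/(k**2 + 3*k + 2) matches t_k.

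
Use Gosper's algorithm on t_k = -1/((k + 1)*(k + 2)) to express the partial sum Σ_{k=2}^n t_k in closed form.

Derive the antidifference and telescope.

t_(k+1)/t_k = (k + 1)/(k + 3).
So A=k + 1 and B=k + 3, with C=1.
f must satisfy (k + 1)·f(k+1) − (k + 2)·f(k) = 1.
d = 1 from the (1,1,0) case.
Solving with deg f ≤ 1: f(k) = k.
R(k) = B(k−1)·f(k)/C(k) = k*(k + 2); s_k = R·t_k = -k/(k + 1).
s_(k+1) − s_k = -1/(k**2 + 3*k + 2) = t_k.
s_(n+1) = (-n - 1)/(n + 2) and s_(2) = -2/3, so S(n) = (1 - n)/(3*(n + 2)).

S(n) = (1 - n)/(3*(n + 2))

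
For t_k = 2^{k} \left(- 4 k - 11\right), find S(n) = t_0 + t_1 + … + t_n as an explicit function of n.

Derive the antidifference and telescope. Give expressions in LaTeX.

S(n) = - 8 \cdot 2^{n} n - 14 \cdot 2^{n} + 3

r(k) = 2*(4*k + 15)/(4*k + 11) after simplifying.
Take A(k)=2, B(k)=1, C(k)=k + 11/4.
Set up (2)·f(k+1) − (1)·f(k) − (k + 11/4) = 0.
From deg A=0, deg B=0, deg C=1: d=1.
Solve for f: f(k) = (4*k + 3)/4 (degree 1 ≤ 1).
Get s_k = R·t_k = 2**k*(-4*k - 3) with R(k) = B(k−1)f(k)/C(k) = (4*k + 3)/(4*k + 11).
Verify: 2**k*(-4*k - 11) matches t_k.
Telescope: S(n) = s_(n+1) − s_(0) = 2**(n + 1)*(-4*n - 7) − (-3) = -8*2**n*n - 14*2**n + 3.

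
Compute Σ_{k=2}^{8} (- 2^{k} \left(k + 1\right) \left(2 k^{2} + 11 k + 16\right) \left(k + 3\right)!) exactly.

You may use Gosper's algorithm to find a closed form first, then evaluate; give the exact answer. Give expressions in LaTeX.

Ratio r(k) = 2*(k + 2)*(k + 4)*(11*k + 2*(k + 1)**2 + 27)/((k + 1)*(2*k**2 + 11*k + 16)).
Gosper form: A/B · C(k+1)/C(k) with A=2*k + 8, B=1, C=k**3 + 13*k**2/2 + 27*k/2 + 8.
Key eq: (2*k + 8)·f(k+1) = (1)·f(k) + (k**3 + 13*k**2/2 + 27*k/2 + 8).
Bound: deg f ≤ 2.
Match coefficients ⇒ f(k) = k*(k + 1)/2.
Then R = B(k−1)f/C = k/(2*k**2 + 11*k + 16), so s_k = R(k)·t_k = -2**k*k*(k + 1)*factorial(k + 3).
Δs = -2**k*(k + 1)*(2*k**2 + 11*k + 16)*factorial(k + 3), as required.
Sum = s_(9) − s_(2); s_(9) = -22072393728000, s_(2) = -2880 ⇒ -22072393725120.

Σ = -22072393725120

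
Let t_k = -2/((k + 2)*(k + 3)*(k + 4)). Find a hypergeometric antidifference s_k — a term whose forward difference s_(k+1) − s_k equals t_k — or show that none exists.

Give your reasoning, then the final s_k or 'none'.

s_k = k*(-k - 5)/(6*(k + 2)*(k + 3))

Compute t_(k+1)/t_k: get (k + 2)/(k + 5).
Gosper form: A/B · C(k+1)/C(k) with A=k + 2, B=k + 5, C=1.
Key eq: (k + 2)·f(k+1) = (k + 4)·f(k) + (1).
Degrees (1,1,0) ⇒ d ≤ 2.
Match coefficients ⇒ f(k) = k*(k + 5)/12.
Certificate R = B(k−1)f/C = k*(k + 4)*(k + 5)/12 gives s_k = k*(-k - 5)/(6*(k + 2)*(k + 3)).
Δs = -2/(k**3 + 9*k**2 + 26*k + 24), as required.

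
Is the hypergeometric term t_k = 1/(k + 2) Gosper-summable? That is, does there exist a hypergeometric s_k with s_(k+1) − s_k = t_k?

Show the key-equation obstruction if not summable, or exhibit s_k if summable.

Step 1: r(k) = (k + 2)/(k + 3).
Take A(k)=k + 2, B(k)=k + 3, C(k)=1.
Solve (k + 2)·f(k+1) − (k + 2)·f(k) = 1.
Degrees (1,1,0) ⇒ d ≤ 0.
Write f(k) = c0. Then LHS − RHS = -1, requiring -1 = 0: contradictory. No certificate.

No. Not Gosper-summable.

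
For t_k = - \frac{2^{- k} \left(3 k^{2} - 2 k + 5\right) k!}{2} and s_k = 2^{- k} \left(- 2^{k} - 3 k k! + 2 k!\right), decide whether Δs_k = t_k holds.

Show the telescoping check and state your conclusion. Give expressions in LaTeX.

valid (s_(k+1) − s_k reduces to t_k)

s_(k+1) = -(2*2**k + 3*k**2*factorial(k) + 4*k*factorial(k) + factorial(k))/(2*2**k)
s_(k+1) − s_k = -(3*k**2 - 2*k + 5)*factorial(k)/(2*2**k)
(s_(k+1) − s_k) − t_k = 0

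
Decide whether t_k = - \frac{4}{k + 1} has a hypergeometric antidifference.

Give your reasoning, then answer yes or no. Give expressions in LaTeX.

Ratio r(k) = (k + 1)/(k + 2).
Factor: A=k + 1; B=k + 2; C=1.
Key eq: (k + 1)·f(k+1) = (k + 1)·f(k) + (1).
deg f ≤ 0 (via 1,1,0).
Put f(k) = c0: A·f(k+1) − B(k−1)·f(k) − C = -1; need -1 = 0 — inconsistent ⇒ no f, not summable.

No; the coefficient equations for f are inconsistent.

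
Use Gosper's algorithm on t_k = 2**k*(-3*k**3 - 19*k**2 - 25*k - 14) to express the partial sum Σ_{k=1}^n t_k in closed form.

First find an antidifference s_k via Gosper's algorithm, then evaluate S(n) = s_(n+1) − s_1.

Ratio r(k) = 2*(3*k**3 + 28*k**2 + 72*k + 61)/(3*k**3 + 19*k**2 + 25*k + 14).
So A=2 and B=1, with C=k**3 + 19*k**2/3 + 25*k/3 + 14/3.
Need (2)·f(k+1) − (1)·f(k) = k**3 + 19*k**2/3 + 25*k/3 + 14/3.
Bound: deg f ≤ 3.
A polynomial solution: f(k) = k*(3*k**2 + k + 3)/3.
R(k) = B(k−1)·f(k)/C(k) = k*(3*k**2 + k + 3)/(3*k**3 + 19*k**2 + 25*k + 14); s_k = R·t_k = 2**k*k*(-3*k**2 - k - 3).
Δs = 2**k*(-3*k**3 - 19*k**2 - 25*k - 14), as required.
Evaluate: s_(n+1) = 2**(n + 1)*(-3*n**3 - 10*n**2 - 14*n - 7); subtract s_(1) = -14 ⇒ S(n) = -6*2**n*n**3 - 20*2**n*n**2 - 28*2**n*n - 14*2**n + 14.

S(n) = -6*2**n*n**3 - 20*2**n*n**2 - 28*2**n*n - 14*2**n + 14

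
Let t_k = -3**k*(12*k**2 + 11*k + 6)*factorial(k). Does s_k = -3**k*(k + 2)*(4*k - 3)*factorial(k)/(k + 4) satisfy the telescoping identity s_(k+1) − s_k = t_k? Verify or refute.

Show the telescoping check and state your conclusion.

Invalid: residual 2*3**k*(12*k**3 + 59*k**2 + 46*k + 27)*factorial(k)/((k + 4)*(k + 5)) ≠ 0.

s_(k+1) = -3**(k + 1)*(k + 3)*(4*k + 1)*factorial(k + 1)/(k + 5)
s_(k+1) − s_k = -3**k*(12*k**4 + 95*k**3 + 227*k**2 + 182*k + 66)*factorial(k)/((k + 4)*(k + 5))
(s_(k+1) − s_k) − t_k = 2*3**k*(12*k**3 + 59*k**2 + 46*k + 27)*factorial(k)/((k + 4)*(k + 5))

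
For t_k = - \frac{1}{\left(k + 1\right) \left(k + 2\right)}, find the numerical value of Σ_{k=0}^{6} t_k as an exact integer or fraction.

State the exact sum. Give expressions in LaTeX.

Ratio r(k) = (k + 1)/(k + 3).
Normal form (A,B,C) = (k + 1, k + 3, 1).
Solve (k + 1)·f(k+1) − (k + 2)·f(k) = 1.
Degrees (1,1,0) ⇒ d ≤ 1.
Solving with deg f ≤ 1: f(k) = k.
So s_k = (B(k−1)f/C)·t_k = (k*(k + 2))·t_k = -k/(k + 1).
Δs = -1/(k**2 + 3*k + 2), as required.
Telescoping: Σ = s_(7) − s_(0) = -7/8 − (0) = -7/8.

Σ = -7/8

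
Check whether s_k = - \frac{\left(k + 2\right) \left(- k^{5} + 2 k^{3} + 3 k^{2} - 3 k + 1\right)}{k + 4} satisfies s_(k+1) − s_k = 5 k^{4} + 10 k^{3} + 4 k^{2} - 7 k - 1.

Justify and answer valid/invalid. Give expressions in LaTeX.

s_(k+1) = (k + 3)*(3*k + (k + 1)**5 - 2*(k + 1)**3 - 3*(k + 1)**2 + 2)/(k + 5)
s_(k+1) − s_k = (5*k**6 + 47*k**5 + 134*k**4 + 137*k**3 - 8*k**2 - 85*k - 14)/(k**2 + 9*k + 20)
(s_(k+1) − s_k) − t_k = 2*(-4*k**5 - 30*k**4 - 46*k**3 - 12*k**2 + 32*k + 3)/(k**2 + 9*k + 20)

Invalid: residual \frac{2 \left(- 4 k^{5} - 30 k^{4} - 46 k^{3} - 12 k^{2} + 32 k + 3\right)}{k^{2} + 9 k + 20} ≠ 0.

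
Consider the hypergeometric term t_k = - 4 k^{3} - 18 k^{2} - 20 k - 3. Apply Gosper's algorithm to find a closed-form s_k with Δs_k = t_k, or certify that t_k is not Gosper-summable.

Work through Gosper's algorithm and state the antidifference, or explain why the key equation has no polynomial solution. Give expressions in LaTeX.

Step 1: r(k) = (4*k**3 + 30*k**2 + 68*k + 45)/(4*k**3 + 18*k**2 + 20*k + 3).
A = 1, B = 1, C = k**3 + 9*k**2/2 + 5*k + 3/4.
Need (1)·f(k+1) − (1)·f(k) = k**3 + 9*k**2/2 + 5*k + 3/4.
From deg A=0, deg B=0, deg C=3: d=4.
Match coefficients ⇒ f(k) = k*(k + 2)*(k**2 + 2*k - 2)/4.
Certificate R = B(k−1)f/C = k*(k + 2)*(k**2 + 2*k - 2)/((2*k + 3)*(2*k**2 + 6*k + 1)) gives s_k = k*(-k**3 - 4*k**2 - 2*k + 4).
Check: Δs_k = -4*k**3 - 18*k**2 - 20*k - 3. ✓

s_k = k \left(- k^{3} - 4 k^{2} - 2 k + 4\right)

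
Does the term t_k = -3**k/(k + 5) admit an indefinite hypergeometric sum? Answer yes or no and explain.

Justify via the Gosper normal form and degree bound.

Step 1: r(k) = 3*(k + 5)/(k + 6).
Gosper form: A/B · C(k+1)/C(k) with A=3*k + 15, B=k + 6, C=1.
Set up (3*k + 15)·f(k+1) − (k + 5)·f(k) − (1) = 0.
Degrees (1,1,0) ⇒ d ≤ -1.
d = -1 < 0 ⇒ no nonzero polynomial f; not summable.

No. Not Gosper-summable.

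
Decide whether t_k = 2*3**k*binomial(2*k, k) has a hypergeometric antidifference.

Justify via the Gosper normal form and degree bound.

No; the degree bound rules out any f.

Compute t_(k+1)/t_k: get 6*(2*k + 1)/(k + 1).
A = 12*k + 6, B = k + 1, C = 1.
Need (12*k + 6)·f(k+1) − (k)·f(k) = 1.
deg f ≤ -1 (via 1,1,0).
Bound -1 < 0, so the key equation has no polynomial solution.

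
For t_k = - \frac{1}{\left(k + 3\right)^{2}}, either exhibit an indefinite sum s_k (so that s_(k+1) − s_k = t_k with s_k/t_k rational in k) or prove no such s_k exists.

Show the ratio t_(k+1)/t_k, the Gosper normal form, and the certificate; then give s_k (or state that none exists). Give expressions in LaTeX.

The ratio is (k + 3)**2/(k + 4)**2.
Normal form (A,B,C) = (k**2 + 6*k + 9, k**2 + 8*k + 16, 1).
Need (k**2 + 6*k + 9)·f(k+1) − (k**2 + 6*k + 9)·f(k) = 1.
deg f ≤ 0 (via 2,2,0).
Put f(k) = c0: A·f(k+1) − B(k−1)·f(k) − C = -1; need -1 = 0 — inconsistent ⇒ no f, not summable.

no hypergeometric antidifference exists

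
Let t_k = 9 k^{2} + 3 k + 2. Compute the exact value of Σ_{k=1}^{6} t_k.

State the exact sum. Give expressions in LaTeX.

t_(k+1)/t_k = (9*k**2 + 21*k + 14)/(9*k**2 + 3*k + 2).
Factor: A=1; B=1; C=k**2 + k/3 + 2/9.
Set up (1)·f(k+1) − (1)·f(k) − (k**2 + k/3 + 2/9) = 0.
deg f ≤ 3 (via 0,0,2).
Coefficient equations give f(k) = k*(3*k**2 - 3*k + 2)/9.
Then R = B(k−1)f/C = k*(3*k**2 - 3*k + 2)/(9*k**2 + 3*k + 2), so s_k = R(k)·t_k = k*(3*k**2 - 3*k + 2).
Δs = 9*k**2 + 3*k + 2, as required.
Telescoping: Σ = s_(7) − s_(1) = 896 − (2) = 894.

Σ = 894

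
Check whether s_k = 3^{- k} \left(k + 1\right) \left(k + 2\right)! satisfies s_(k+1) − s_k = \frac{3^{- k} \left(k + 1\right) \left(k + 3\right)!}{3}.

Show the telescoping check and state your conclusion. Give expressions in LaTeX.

Invalid: residual - \frac{2 \cdot 3^{- k} k \left(k + 2\right)!}{3} ≠ 0.

s_(k+1) = (k + 2)*factorial(k + 3)/(3*3**k)
s_(k+1) − s_k = (k**2 + 2*k + 3)*factorial(k + 2)/(3*3**k)
(s_(k+1) − s_k) − t_k = -2*k*factorial(k + 2)/(3*3**k)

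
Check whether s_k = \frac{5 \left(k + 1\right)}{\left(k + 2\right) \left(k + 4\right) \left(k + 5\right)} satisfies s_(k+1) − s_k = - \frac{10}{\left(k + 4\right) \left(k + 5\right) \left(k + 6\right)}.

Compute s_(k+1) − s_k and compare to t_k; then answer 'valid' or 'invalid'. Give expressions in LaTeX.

s_(k+1) = 5*(k + 2)/((k + 3)*(k + 5)*(k + 6))
s_(k+1) − s_k = 5*(-2*k**2 - 7*k - 2)/(k**5 + 20*k**4 + 155*k**3 + 580*k**2 + 1044*k + 720)
(s_(k+1) − s_k) − t_k = 5*(3*k + 10)/(k**5 + 20*k**4 + 155*k**3 + 580*k**2 + 1044*k + 720)

Invalid: residual \frac{5 \left(3 k + 10\right)}{k^{5} + 20 k^{4} + 155 k^{3} + 580 k^{2} + 1044 k + 720} ≠ 0.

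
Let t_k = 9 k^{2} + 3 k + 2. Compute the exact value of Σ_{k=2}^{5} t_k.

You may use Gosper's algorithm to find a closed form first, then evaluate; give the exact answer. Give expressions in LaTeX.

Ratio r(k) = (9*k**2 + 21*k + 14)/(9*k**2 + 3*k + 2).
Factor: A=1; B=1; C=k**2 + k/3 + 2/9.
Need (1)·f(k+1) − (1)·f(k) = k**2 + k/3 + 2/9.
Degrees (0,0,2) ⇒ d ≤ 3.
Solving with deg f ≤ 3: f(k) = k*(3*k**2 - 3*k + 2)/9.
Then R = B(k−1)f/C = k*(3*k**2 - 3*k + 2)/(9*k**2 + 3*k + 2), so s_k = R(k)·t_k = k*(3*k**2 - 3*k + 2).
Verify: 9*k**2 + 3*k + 2 matches t_k.
Evaluate s at k=6 and k=2: 552 and 16; difference 536.

Σ = 536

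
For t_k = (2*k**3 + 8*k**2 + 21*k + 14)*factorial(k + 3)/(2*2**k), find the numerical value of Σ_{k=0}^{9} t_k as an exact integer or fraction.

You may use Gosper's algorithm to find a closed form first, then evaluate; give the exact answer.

Σ = 1234458207

Ratio r(k) = (2*k**4 + 22*k**3 + 99*k**2 + 217*k + 180)/(2*(2*k**3 + 8*k**2 + 21*k + 14)).
Factor: A=k/2 + 2; B=1; C=k**3 + 4*k**2 + 21*k/2 + 7.
f must satisfy (k/2 + 2)·f(k+1) − (1)·f(k) = k**3 + 4*k**2 + 21*k/2 + 7.
From deg A=1, deg B=0, deg C=3: d=2.
Solving with deg f ≤ 2: f(k) = 2*k**2 + 3.
Get s_k = R·t_k = (2*k**2 + 3)*factorial(k + 3)/2**k with R(k) = B(k−1)f(k)/C(k) = 2*(2*k**2 + 3)/(2*k**3 + 8*k**2 + 21*k + 14).
s_(k+1) − s_k = (2*k**3 + 8*k**2 + 21*k + 14)*factorial(k + 3)/(2*2**k) = t_k.
Evaluate s at k=10 and k=0: 1234458225 and 18; difference 1234458207.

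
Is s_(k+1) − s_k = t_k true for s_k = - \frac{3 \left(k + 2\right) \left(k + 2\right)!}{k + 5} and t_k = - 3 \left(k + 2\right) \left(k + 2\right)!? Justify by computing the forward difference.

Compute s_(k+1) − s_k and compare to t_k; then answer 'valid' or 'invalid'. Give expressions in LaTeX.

s_(k+1) = -3*(k + 3)*factorial(k + 3)/(k + 6)
s_(k+1) − s_k = -3*(k**3 + 10*k**2 + 31*k + 33)*factorial(k + 2)/((k + 5)*(k + 6))
(s_(k+1) − s_k) − t_k = 9*(k**2 + 7*k + 9)*factorial(k + 2)/((k + 5)*(k + 6))

Invalid: residual \frac{9 \left(k^{2} + 7 k + 9\right) \left(k + 2\right)!}{\left(k + 5\right) \left(k + 6\right)} ≠ 0.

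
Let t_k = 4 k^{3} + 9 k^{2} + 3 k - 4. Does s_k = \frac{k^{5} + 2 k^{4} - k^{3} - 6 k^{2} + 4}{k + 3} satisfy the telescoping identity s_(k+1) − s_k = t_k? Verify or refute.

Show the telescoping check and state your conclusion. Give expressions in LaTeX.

s_(k+1) = k*(k**4 + 7*k**3 + 17*k**2 + 13*k - 2)/(k + 4)
s_(k+1) − s_k = (4*k**5 + 31*k**4 + 74*k**3 + 61*k**2 - 10*k - 16)/(k**2 + 7*k + 12)
(s_(k+1) − s_k) − t_k = 2*(-3*k**4 - 20*k**3 - 32*k**2 - 9*k + 16)/(k**2 + 7*k + 12)

Invalid: residual \frac{2 \left(- 3 k^{4} - 20 k^{3} - 32 k^{2} - 9 k + 16\right)}{k^{2} + 7 k + 12} ≠ 0.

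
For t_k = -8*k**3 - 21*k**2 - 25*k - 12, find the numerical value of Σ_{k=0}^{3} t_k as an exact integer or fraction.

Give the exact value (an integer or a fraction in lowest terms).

Ratio r(k) = (8*k**3 + 45*k**2 + 91*k + 66)/(8*k**3 + 21*k**2 + 25*k + 12).
So A=1 and B=1, with C=k**3 + 21*k**2/8 + 25*k/8 + 3/2.
Solve (1)·f(k+1) − (1)·f(k) = k**3 + 21*k**2/8 + 25*k/8 + 3/2.
From deg A=0, deg B=0, deg C=3: d=4.
A polynomial solution: f(k) = k*(k + 1)*(2*k**2 + k + 3)/8.
Then R = B(k−1)f/C = k*(2*k**2 + k + 3)/(8*k**2 + 13*k + 12), so s_k = R(k)·t_k = k*(-2*k**3 - 3*k**2 - 4*k - 3).
Check: Δs_k = -8*k**3 - 21*k**2 - 25*k - 12. ✓
Sum = s_(4) − s_(0); s_(4) = -780, s_(0) = 0 ⇒ -780.

Σ = -780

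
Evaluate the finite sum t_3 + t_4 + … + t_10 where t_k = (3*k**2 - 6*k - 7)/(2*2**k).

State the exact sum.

Σ = 5529/2048

Compute t_(k+1)/t_k: get (3*k**2 - 10)/(2*(3*k**2 - 6*k - 7)).
A = 1/2, B = 1, C = k**2 - 2*k - 7/3.
Set up (1/2)·f(k+1) − (1)·f(k) − (k**2 - 2*k - 7/3) = 0.
Bound: deg f ≤ 2.
A polynomial solution: f(k) = -2*(3*k**2 - 4)/3.
Get s_k = R·t_k = (4 - 3*k**2)/2**k with R(k) = B(k−1)f(k)/C(k) = -2*(3*k**2 - 4)/(3*k**2 - 6*k - 7).
Verify: (3*k**2 - 6*k - 7)/(2*2**k) matches t_k.
Σ_(k=3)^(10) t_k = s_(11) − s_(3) = -359/2048 − (-23/8) = 5529/2048.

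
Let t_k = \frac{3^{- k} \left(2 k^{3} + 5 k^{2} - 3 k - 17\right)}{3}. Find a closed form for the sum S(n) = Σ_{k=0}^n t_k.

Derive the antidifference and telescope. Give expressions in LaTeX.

t_(k+1)/t_k = (2*k**3 + 11*k**2 + 13*k - 13)/(3*(2*k**3 + 5*k**2 - 3*k - 17)).
A = 1/3, B = 1, C = k**3 + 5*k**2/2 - 3*k/2 - 17/2.
Need (1/3)·f(k+1) − (1)·f(k) = k**3 + 5*k**2/2 - 3*k/2 - 17/2.
Bound: deg f ≤ 3.
Solve for f: f(k) = -3*(k**3 + 4*k**2 + 4*k - 4)/2 (degree 3 ≤ 3).
Get s_k = R·t_k = (-k**3 - 4*k**2 - 4*k + 4)/3**k with R(k) = B(k−1)f(k)/C(k) = -3*(k**3 + 4*k**2 + 4*k - 4)/(2*k**3 + 5*k**2 - 3*k - 17).
Check: Δs_k = (2*k**3 + 5*k**2 - 3*k - 17)/(3*3**k). ✓
Telescope: S(n) = s_(n+1) − s_(0) = 3**(-n - 1)*(-n**3 - 7*n**2 - 15*n - 5) − (4) = (-12*3**n - n**3 - 7*n**2 - 15*n - 5)/(3*3**n).

S(n) = \frac{3^{- n} \left(- 12 \cdot 3^{n} - n^{3} - 7 n^{2} - 15 n - 5\right)}{3}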